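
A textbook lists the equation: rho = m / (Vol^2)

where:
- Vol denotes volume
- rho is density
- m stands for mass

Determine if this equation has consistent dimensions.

No

Vol (volume) has dimensions [L^3].
rho (density) has dimensions [L^-3 M].
m (mass) has dimensions [M].

Left side: [L^-3 M]
Right side: [L^-6 M]

The two sides have different dimensions, so the equation is NOT dimensionally consistent.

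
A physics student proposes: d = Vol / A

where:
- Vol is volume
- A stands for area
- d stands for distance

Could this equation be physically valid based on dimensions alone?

Yes

Vol (volume) has dimensions [L^3].
A (area) has dimensions [L^2].
d (distance) has dimensions [L].

Left side: [L]
Right side: [L]

Both sides have the same dimensions, so the equation is dimensionally consistent.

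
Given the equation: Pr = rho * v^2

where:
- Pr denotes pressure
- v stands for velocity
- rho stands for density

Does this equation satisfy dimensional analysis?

Yes

Pr (pressure) has dimensions [L^-1 M T^-2].
v (velocity) has dimensions [L T^-1].
rho (density) has dimensions [L^-3 M].

Left side: [L^-1 M T^-2]
Right side: [L^-1 M T^-2]

Both sides have the same dimensions, so the equation is dimensionally consistent.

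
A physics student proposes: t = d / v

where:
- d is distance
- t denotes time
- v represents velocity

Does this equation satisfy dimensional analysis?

Yes

d (distance) has dimensions [L].
t (time) has dimensions [T].
v (velocity) has dimensions [L T^-1].

Left side: [T]
Right side: [T]

Both sides have the same dimensions, so the equation is dimensionally consistent.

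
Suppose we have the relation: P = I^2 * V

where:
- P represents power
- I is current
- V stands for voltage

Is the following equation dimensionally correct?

No

P (power) has dimensions [L^2 M T^-3].
I (current) has dimensions [I].
V (voltage) has dimensions [I^-1 L^2 M T^-3].

Left side: [L^2 M T^-3]
Right side: [I L^2 M T^-3]

The two sides have different dimensions, so the equation is NOT dimensionally consistent.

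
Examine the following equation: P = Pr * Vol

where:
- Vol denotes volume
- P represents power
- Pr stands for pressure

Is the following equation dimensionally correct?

No

Vol (volume) has dimensions [L^3].
P (power) has dimensions [L^2 M T^-3].
Pr (pressure) has dimensions [L^-1 M T^-2].

Left side: [L^2 M T^-3]
Right side: [L^2 M T^-2]

The two sides have different dimensions, so the equation is NOT dimensionally consistent.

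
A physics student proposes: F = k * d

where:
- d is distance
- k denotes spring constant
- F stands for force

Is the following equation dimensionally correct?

Yes

d (distance) has dimensions [L].
k (spring constant) has dimensions [M T^-2].
F (force) has dimensions [L M T^-2].

Left side: [L M T^-2]
Right side: [L M T^-2]

Both sides have the same dimensions, so the equation is dimensionally consistent.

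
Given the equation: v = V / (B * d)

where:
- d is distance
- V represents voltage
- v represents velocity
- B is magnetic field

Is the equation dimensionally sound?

Yes

d (distance) has dimensions [L].
V (voltage) has dimensions [I^-1 L^2 M T^-3].
v (velocity) has dimensions [L T^-1].
B (magnetic field) has dimensions [I^-1 M T^-2].

Left side: [L T^-1]
Right side: [L T^-1]

Both sides have the same dimensions, so the equation is dimensionally consistent.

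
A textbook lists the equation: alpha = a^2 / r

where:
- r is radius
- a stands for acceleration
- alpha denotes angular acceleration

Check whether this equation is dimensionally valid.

No

r (radius) has dimensions [L].
a (acceleration) has dimensions [L T^-2].
alpha (angular acceleration) has dimensions [T^-2].

Left side: [T^-2]
Right side: [L T^-4]

The two sides have different dimensions, so the equation is NOT dimensionally consistent.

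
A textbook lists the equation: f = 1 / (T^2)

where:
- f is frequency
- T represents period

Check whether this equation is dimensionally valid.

No

f (frequency) has dimensions [T^-1].
T (period) has dimensions [T].

Left side: [T^-1]
Right side: [T^-2]

The two sides have different dimensions, so the equation is NOT dimensionally consistent.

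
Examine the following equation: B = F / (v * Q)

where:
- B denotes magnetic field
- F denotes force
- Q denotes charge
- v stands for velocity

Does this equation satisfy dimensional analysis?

Yes

B (magnetic field) has dimensions [I^-1 M T^-2].
F (force) has dimensions [L M T^-2].
Q (charge) has dimensions [I T].
v (velocity) has dimensions [L T^-1].

Left side: [I^-1 M T^-2]
Right side: [I^-1 M T^-2]

Both sides have the same dimensions, so the equation is dimensionally consistent.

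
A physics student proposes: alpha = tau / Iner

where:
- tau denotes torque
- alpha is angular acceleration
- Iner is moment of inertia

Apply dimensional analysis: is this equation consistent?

Yes

tau (torque) has dimensions [L^2 M T^-2].
alpha (angular acceleration) has dimensions [T^-2].
Iner (moment of inertia) has dimensions [L^2 M].

Left side: [T^-2]
Right side: [T^-2]

Both sides have the same dimensions, so the equation is dimensionally consistent.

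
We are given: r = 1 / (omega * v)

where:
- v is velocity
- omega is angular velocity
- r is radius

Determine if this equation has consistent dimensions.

No

v (velocity) has dimensions [L T^-1].
omega (angular velocity) has dimensions [T^-1].
r (radius) has dimensions [L].

Left side: [L]
Right side: [L^-1 T^2]

The two sides have different dimensions, so the equation is NOT dimensionally consistent.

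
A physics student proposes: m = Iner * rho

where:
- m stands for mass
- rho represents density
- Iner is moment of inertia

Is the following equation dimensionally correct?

No

m (mass) has dimensions [M].
rho (density) has dimensions [L^-3 M].
Iner (moment of inertia) has dimensions [L^2 M].

Left side: [M]
Right side: [L^-1 M^2]

The two sides have different dimensions, so the equation is NOT dimensionally consistent.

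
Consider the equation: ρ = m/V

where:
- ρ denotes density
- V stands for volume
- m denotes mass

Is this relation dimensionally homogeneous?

Yes

ρ (density) has dimensions [L^-3 M].
V (volume) has dimensions [L^3].
m (mass) has dimensions [M].

Left side: [L^-3 M]
Right side: [L^-3 M]

Both sides have the same dimensions, so the equation is dimensionally consistent.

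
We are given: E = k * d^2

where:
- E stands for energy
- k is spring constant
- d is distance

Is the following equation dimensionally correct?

Yes

E (energy) has dimensions [L^2 M T^-2].
k (spring constant) has dimensions [M T^-2].
d (distance) has dimensions [L].

Left side: [L^2 M T^-2]
Right side: [L^2 M T^-2]

Both sides have the same dimensions, so the equation is dimensionally consistent.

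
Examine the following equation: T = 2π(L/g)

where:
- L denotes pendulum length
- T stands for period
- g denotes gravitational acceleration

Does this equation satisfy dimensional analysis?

No

L (pendulum length) has dimensions [L].
T (period) has dimensions [T].
g (gravitational acceleration) has dimensions [L T^-2].

Left side: [T]
Right side: [T^2]

The two sides have different dimensions, so the equation is NOT dimensionally consistent.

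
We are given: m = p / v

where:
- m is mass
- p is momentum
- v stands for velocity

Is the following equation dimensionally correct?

Yes

m (mass) has dimensions [M].
p (momentum) has dimensions [L M T^-1].
v (velocity) has dimensions [L T^-1].

Left side: [M]
Right side: [M]

Both sides have the same dimensions, so the equation is dimensionally consistent.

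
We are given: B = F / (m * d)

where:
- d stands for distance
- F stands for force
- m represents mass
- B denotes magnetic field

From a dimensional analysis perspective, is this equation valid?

No

d (distance) has dimensions [L].
F (force) has dimensions [L M T^-2].
m (mass) has dimensions [M].
B (magnetic field) has dimensions [I^-1 M T^-2].

Left side: [I^-1 M T^-2]
Right side: [T^-2]

The two sides have different dimensions, so the equation is NOT dimensionally consistent.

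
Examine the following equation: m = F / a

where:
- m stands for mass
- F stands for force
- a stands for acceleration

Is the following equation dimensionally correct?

Yes

m (mass) has dimensions [M].
F (force) has dimensions [L M T^-2].
a (acceleration) has dimensions [L T^-2].

Left side: [M]
Right side: [M]

Both sides have the same dimensions, so the equation is dimensionally consistent.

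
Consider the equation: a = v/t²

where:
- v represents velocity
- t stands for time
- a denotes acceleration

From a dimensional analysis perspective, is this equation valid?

No

v (velocity) has dimensions [L T^-1].
t (time) has dimensions [T].
a (acceleration) has dimensions [L T^-2].

Left side: [L T^-2]
Right side: [L T^-3]

The two sides have different dimensions, so the equation is NOT dimensionally consistent.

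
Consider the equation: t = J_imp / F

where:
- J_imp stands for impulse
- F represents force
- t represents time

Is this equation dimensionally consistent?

Yes

J_imp (impulse) has dimensions [L M T^-1].
F (force) has dimensions [L M T^-2].
t (time) has dimensions [T].

Left side: [T]
Right side: [T]

Both sides have the same dimensions, so the equation is dimensionally consistent.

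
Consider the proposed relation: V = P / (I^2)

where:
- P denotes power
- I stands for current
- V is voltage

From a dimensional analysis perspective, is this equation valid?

No

P (power) has dimensions [L^2 M T^-3].
I (current) has dimensions [I].
V (voltage) has dimensions [I^-1 L^2 M T^-3].

Left side: [I^-1 L^2 M T^-3]
Right side: [I^-2 L^2 M T^-3]

The two sides have different dimensions, so the equation is NOT dimensionally consistent.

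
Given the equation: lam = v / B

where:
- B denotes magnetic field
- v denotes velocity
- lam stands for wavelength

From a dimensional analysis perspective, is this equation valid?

No

B (magnetic field) has dimensions [I^-1 M T^-2].
v (velocity) has dimensions [L T^-1].
lam (wavelength) has dimensions [L].

Left side: [L]
Right side: [I L M^-1 T]

The two sides have different dimensions, so the equation is NOT dimensionally consistent.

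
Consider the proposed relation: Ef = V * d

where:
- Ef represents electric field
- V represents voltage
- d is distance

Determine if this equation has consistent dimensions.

No

Ef (electric field) has dimensions [I^-1 L M T^-3].
V (voltage) has dimensions [I^-1 L^2 M T^-3].
d (distance) has dimensions [L].

Left side: [I^-1 L M T^-3]
Right side: [I^-1 L^3 M T^-3]

The two sides have different dimensions, so the equation is NOT dimensionally consistent.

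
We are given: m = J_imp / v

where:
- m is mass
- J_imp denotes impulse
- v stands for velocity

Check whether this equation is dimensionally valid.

Yes

m (mass) has dimensions [M].
J_imp (impulse) has dimensions [L M T^-1].
v (velocity) has dimensions [L T^-1].

Left side: [M]
Right side: [M]

Both sides have the same dimensions, so the equation is dimensionally consistent.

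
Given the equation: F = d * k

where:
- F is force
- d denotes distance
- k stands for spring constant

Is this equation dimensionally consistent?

Yes

F (force) has dimensions [L M T^-2].
d (distance) has dimensions [L].
k (spring constant) has dimensions [M T^-2].

Left side: [L M T^-2]
Right side: [L M T^-2]

Both sides have the same dimensions, so the equation is dimensionally consistent.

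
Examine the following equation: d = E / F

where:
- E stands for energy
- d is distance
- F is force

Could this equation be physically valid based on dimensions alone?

Yes

E (energy) has dimensions [L^2 M T^-2].
d (distance) has dimensions [L].
F (force) has dimensions [L M T^-2].

Left side: [L]
Right side: [L]

Both sides have the same dimensions, so the equation is dimensionally consistent.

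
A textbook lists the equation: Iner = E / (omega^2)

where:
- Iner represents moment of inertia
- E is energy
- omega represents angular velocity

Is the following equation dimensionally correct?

Yes

Iner (moment of inertia) has dimensions [L^2 M].
E (energy) has dimensions [L^2 M T^-2].
omega (angular velocity) has dimensions [T^-1].

Left side: [L^2 M]
Right side: [L^2 M]

Both sides have the same dimensions, so the equation is dimensionally consistent.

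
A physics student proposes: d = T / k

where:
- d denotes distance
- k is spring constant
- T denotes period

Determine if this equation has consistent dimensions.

No

d (distance) has dimensions [L].
k (spring constant) has dimensions [M T^-2].
T (period) has dimensions [T].

Left side: [L]
Right side: [M^-1 T^3]

The two sides have different dimensions, so the equation is NOT dimensionally consistent.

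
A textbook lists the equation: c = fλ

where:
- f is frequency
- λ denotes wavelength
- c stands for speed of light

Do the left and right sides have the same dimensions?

Yes

f (frequency) has dimensions [T^-1].
λ (wavelength) has dimensions [L].
c (speed of light) has dimensions [L T^-1].

Left side: [L T^-1]
Right side: [L T^-1]

Both sides have the same dimensions, so the equation is dimensionally consistent.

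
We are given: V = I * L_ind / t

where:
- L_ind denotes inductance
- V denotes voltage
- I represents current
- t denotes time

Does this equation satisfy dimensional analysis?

Yes

L_ind (inductance) has dimensions [I^-2 L^2 M T^-2].
V (voltage) has dimensions [I^-1 L^2 M T^-3].
I (current) has dimensions [I].
t (time) has dimensions [T].

Left side: [I^-1 L^2 M T^-3]
Right side: [I^-1 L^2 M T^-3]

Both sides have the same dimensions, so the equation is dimensionally consistent.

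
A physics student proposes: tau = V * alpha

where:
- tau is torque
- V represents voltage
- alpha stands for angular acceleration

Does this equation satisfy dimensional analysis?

No

tau (torque) has dimensions [L^2 M T^-2].
V (voltage) has dimensions [I^-1 L^2 M T^-3].
alpha (angular acceleration) has dimensions [T^-2].

Left side: [L^2 M T^-2]
Right side: [I^-1 L^2 M T^-5]

The two sides have different dimensions, so the equation is NOT dimensionally consistent.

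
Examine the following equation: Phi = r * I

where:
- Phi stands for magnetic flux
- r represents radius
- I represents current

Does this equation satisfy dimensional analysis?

No

Phi (magnetic flux) has dimensions [I^-1 L^2 M T^-2].
r (radius) has dimensions [L].
I (current) has dimensions [I].

Left side: [I^-1 L^2 M T^-2]
Right side: [I L]

The two sides have different dimensions, so the equation is NOT dimensionally consistent.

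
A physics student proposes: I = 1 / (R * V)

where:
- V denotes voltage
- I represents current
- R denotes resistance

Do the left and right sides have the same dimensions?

No

V (voltage) has dimensions [I^-1 L^2 M T^-3].
I (current) has dimensions [I].
R (resistance) has dimensions [I^-2 L^2 M T^-3].

Left side: [I]
Right side: [I^3 L^-4 M^-2 T^6]

The two sides have different dimensions, so the equation is NOT dimensionally consistent.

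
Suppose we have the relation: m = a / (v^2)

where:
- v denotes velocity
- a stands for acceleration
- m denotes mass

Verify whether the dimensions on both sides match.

No

v (velocity) has dimensions [L T^-1].
a (acceleration) has dimensions [L T^-2].
m (mass) has dimensions [M].

Left side: [M]
Right side: [L^-1]

The two sides have different dimensions, so the equation is NOT dimensionally consistent.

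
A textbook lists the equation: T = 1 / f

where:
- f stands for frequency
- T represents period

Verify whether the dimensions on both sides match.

Yes

f (frequency) has dimensions [T^-1].
T (period) has dimensions [T].

Left side: [T]
Right side: [T]

Both sides have the same dimensions, so the equation is dimensionally consistent.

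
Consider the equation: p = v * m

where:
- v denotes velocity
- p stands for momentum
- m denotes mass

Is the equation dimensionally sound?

Yes

v (velocity) has dimensions [L T^-1].
p (momentum) has dimensions [L M T^-1].
m (mass) has dimensions [M].

Left side: [L M T^-1]
Right side: [L M T^-1]

Both sides have the same dimensions, so the equation is dimensionally consistent.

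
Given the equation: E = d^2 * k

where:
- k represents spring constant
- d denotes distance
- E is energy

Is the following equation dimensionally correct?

Yes

k (spring constant) has dimensions [M T^-2].
d (distance) has dimensions [L].
E (energy) has dimensions [L^2 M T^-2].

Left side: [L^2 M T^-2]
Right side: [L^2 M T^-2]

Both sides have the same dimensions, so the equation is dimensionally consistent.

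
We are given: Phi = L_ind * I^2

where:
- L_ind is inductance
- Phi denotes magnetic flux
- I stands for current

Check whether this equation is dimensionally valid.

No

L_ind (inductance) has dimensions [I^-2 L^2 M T^-2].
Phi (magnetic flux) has dimensions [I^-1 L^2 M T^-2].
I (current) has dimensions [I].

Left side: [I^-1 L^2 M T^-2]
Right side: [L^2 M T^-2]

The two sides have different dimensions, so the equation is NOT dimensionally consistent.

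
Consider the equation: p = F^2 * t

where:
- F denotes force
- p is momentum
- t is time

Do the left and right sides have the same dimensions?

No

F (force) has dimensions [L M T^-2].
p (momentum) has dimensions [L M T^-1].
t (time) has dimensions [T].

Left side: [L M T^-1]
Right side: [L^2 M^2 T^-3]

The two sides have different dimensions, so the equation is NOT dimensionally consistent.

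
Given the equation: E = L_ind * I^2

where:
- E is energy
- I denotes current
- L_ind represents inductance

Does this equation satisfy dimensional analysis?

Yes

E (energy) has dimensions [L^2 M T^-2].
I (current) has dimensions [I].
L_ind (inductance) has dimensions [I^-2 L^2 M T^-2].

Left side: [L^2 M T^-2]
Right side: [L^2 M T^-2]

Both sides have the same dimensions, so the equation is dimensionally consistent.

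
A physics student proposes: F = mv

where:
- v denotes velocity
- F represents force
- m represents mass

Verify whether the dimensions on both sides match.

No

v (velocity) has dimensions [L T^-1].
F (force) has dimensions [L M T^-2].
m (mass) has dimensions [M].

Left side: [L M T^-2]
Right side: [L M T^-1]

The two sides have different dimensions, so the equation is NOT dimensionally consistent.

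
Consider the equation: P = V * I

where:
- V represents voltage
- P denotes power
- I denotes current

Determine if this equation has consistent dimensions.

Yes

V (voltage) has dimensions [I^-1 L^2 M T^-3].
P (power) has dimensions [L^2 M T^-3].
I (current) has dimensions [I].

Left side: [L^2 M T^-3]
Right side: [L^2 M T^-3]

Both sides have the same dimensions, so the equation is dimensionally consistent.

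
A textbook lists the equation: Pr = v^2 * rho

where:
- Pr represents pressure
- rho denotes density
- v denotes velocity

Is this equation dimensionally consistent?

Yes

Pr (pressure) has dimensions [L^-1 M T^-2].
rho (density) has dimensions [L^-3 M].
v (velocity) has dimensions [L T^-1].

Left side: [L^-1 M T^-2]
Right side: [L^-1 M T^-2]

Both sides have the same dimensions, so the equation is dimensionally consistent.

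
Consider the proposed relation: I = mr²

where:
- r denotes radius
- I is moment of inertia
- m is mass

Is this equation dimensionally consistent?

Yes

r (radius) has dimensions [L].
I (moment of inertia) has dimensions [L^2 M].
m (mass) has dimensions [M].

Left side: [L^2 M]
Right side: [L^2 M]

Both sides have the same dimensions, so the equation is dimensionally consistent.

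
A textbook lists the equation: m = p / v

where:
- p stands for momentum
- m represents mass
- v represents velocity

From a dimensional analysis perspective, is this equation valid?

Yes

p (momentum) has dimensions [L M T^-1].
m (mass) has dimensions [M].
v (velocity) has dimensions [L T^-1].

Left side: [M]
Right side: [M]

Both sides have the same dimensions, so the equation is dimensionally consistent.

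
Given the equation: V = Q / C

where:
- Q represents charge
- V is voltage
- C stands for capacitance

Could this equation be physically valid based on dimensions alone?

Yes

Q (charge) has dimensions [I T].
V (voltage) has dimensions [I^-1 L^2 M T^-3].
C (capacitance) has dimensions [I^2 L^-2 M^-1 T^4].

Left side: [I^-1 L^2 M T^-3]
Right side: [I^-1 L^2 M T^-3]

Both sides have the same dimensions, so the equation is dimensionally consistent.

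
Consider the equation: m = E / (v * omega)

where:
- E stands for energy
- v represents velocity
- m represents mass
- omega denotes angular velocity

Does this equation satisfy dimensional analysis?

No

E (energy) has dimensions [L^2 M T^-2].
v (velocity) has dimensions [L T^-1].
m (mass) has dimensions [M].
omega (angular velocity) has dimensions [T^-1].

Left side: [M]
Right side: [L M]

The two sides have different dimensions, so the equation is NOT dimensionally consistent.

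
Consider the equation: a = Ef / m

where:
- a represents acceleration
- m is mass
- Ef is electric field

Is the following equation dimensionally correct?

No

a (acceleration) has dimensions [L T^-2].
m (mass) has dimensions [M].
Ef (electric field) has dimensions [I^-1 L M T^-3].

Left side: [L T^-2]
Right side: [I^-1 L T^-3]

The two sides have different dimensions, so the equation is NOT dimensionally consistent.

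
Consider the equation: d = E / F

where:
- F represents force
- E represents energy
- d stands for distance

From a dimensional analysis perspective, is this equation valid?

Yes

F (force) has dimensions [L M T^-2].
E (energy) has dimensions [L^2 M T^-2].
d (distance) has dimensions [L].

Left side: [L]
Right side: [L]

Both sides have the same dimensions, so the equation is dimensionally consistent.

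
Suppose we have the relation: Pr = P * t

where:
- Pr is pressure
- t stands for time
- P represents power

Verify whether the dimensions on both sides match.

No

Pr (pressure) has dimensions [L^-1 M T^-2].
t (time) has dimensions [T].
P (power) has dimensions [L^2 M T^-3].

Left side: [L^-1 M T^-2]
Right side: [L^2 M T^-2]

The two sides have different dimensions, so the equation is NOT dimensionally consistent.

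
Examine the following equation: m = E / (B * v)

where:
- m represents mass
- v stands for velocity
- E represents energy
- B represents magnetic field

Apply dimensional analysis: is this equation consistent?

No

m (mass) has dimensions [M].
v (velocity) has dimensions [L T^-1].
E (energy) has dimensions [L^2 M T^-2].
B (magnetic field) has dimensions [I^-1 M T^-2].

Left side: [M]
Right side: [I L T]

The two sides have different dimensions, so the equation is NOT dimensionally consistent.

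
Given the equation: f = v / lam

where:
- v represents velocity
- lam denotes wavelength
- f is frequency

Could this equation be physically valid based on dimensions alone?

Yes

v (velocity) has dimensions [L T^-1].
lam (wavelength) has dimensions [L].
f (frequency) has dimensions [T^-1].

Left side: [T^-1]
Right side: [T^-1]

Both sides have the same dimensions, so the equation is dimensionally consistent.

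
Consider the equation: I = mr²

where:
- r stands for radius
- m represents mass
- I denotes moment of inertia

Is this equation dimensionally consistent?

Yes

r (radius) has dimensions [L].
m (mass) has dimensions [M].
I (moment of inertia) has dimensions [L^2 M].

Left side: [L^2 M]
Right side: [L^2 M]

Both sides have the same dimensions, so the equation is dimensionally consistent.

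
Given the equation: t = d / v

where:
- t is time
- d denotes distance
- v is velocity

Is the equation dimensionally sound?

Yes

t (time) has dimensions [T].
d (distance) has dimensions [L].
v (velocity) has dimensions [L T^-1].

Left side: [T]
Right side: [T]

Both sides have the same dimensions, so the equation is dimensionally consistent.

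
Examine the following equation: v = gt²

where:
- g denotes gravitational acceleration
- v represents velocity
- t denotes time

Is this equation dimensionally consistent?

No

g (gravitational acceleration) has dimensions [L T^-2].
v (velocity) has dimensions [L T^-1].
t (time) has dimensions [T].

Left side: [L T^-1]
Right side: [L]

The two sides have different dimensions, so the equation is NOT dimensionally consistent.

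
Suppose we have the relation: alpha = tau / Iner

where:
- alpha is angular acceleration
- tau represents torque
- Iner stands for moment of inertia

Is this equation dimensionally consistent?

Yes

alpha (angular acceleration) has dimensions [T^-2].
tau (torque) has dimensions [L^2 M T^-2].
Iner (moment of inertia) has dimensions [L^2 M].

Left side: [T^-2]
Right side: [T^-2]

Both sides have the same dimensions, so the equation is dimensionally consistent.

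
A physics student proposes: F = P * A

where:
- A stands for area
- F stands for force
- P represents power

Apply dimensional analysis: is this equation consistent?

No

A (area) has dimensions [L^2].
F (force) has dimensions [L M T^-2].
P (power) has dimensions [L^2 M T^-3].

Left side: [L M T^-2]
Right side: [L^4 M T^-3]

The two sides have different dimensions, so the equation is NOT dimensionally consistent.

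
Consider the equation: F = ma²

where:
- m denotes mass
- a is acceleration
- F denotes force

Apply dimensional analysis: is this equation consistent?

No

m (mass) has dimensions [M].
a (acceleration) has dimensions [L T^-2].
F (force) has dimensions [L M T^-2].

Left side: [L M T^-2]
Right side: [L^2 M T^-4]

The two sides have different dimensions, so the equation is NOT dimensionally consistent.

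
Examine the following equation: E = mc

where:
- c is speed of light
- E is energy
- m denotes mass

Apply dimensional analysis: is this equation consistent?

No

c (speed of light) has dimensions [L T^-1].
E (energy) has dimensions [L^2 M T^-2].
m (mass) has dimensions [M].

Left side: [L^2 M T^-2]
Right side: [L M T^-1]

The two sides have different dimensions, so the equation is NOT dimensionally consistent.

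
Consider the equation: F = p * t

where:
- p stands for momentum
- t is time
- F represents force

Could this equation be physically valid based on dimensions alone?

No

p (momentum) has dimensions [L M T^-1].
t (time) has dimensions [T].
F (force) has dimensions [L M T^-2].

Left side: [L M T^-2]
Right side: [L M]

The two sides have different dimensions, so the equation is NOT dimensionally consistent.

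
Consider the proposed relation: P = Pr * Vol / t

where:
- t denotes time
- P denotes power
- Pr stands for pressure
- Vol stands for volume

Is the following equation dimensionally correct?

Yes

t (time) has dimensions [T].
P (power) has dimensions [L^2 M T^-3].
Pr (pressure) has dimensions [L^-1 M T^-2].
Vol (volume) has dimensions [L^3].

Left side: [L^2 M T^-3]
Right side: [L^2 M T^-3]

Both sides have the same dimensions, so the equation is dimensionally consistent.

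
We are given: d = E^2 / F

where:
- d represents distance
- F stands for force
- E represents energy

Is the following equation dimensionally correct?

No

d (distance) has dimensions [L].
F (force) has dimensions [L M T^-2].
E (energy) has dimensions [L^2 M T^-2].

Left side: [L]
Right side: [L^3 M T^-2]

The two sides have different dimensions, so the equation is NOT dimensionally consistent.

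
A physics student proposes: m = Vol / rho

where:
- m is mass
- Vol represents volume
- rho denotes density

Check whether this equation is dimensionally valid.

No

m (mass) has dimensions [M].
Vol (volume) has dimensions [L^3].
rho (density) has dimensions [L^-3 M].

Left side: [M]
Right side: [L^6 M^-1]

The two sides have different dimensions, so the equation is NOT dimensionally consistent.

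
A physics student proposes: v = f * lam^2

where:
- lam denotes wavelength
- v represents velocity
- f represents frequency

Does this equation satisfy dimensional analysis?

No

lam (wavelength) has dimensions [L].
v (velocity) has dimensions [L T^-1].
f (frequency) has dimensions [T^-1].

Left side: [L T^-1]
Right side: [L^2 T^-1]

The two sides have different dimensions, so the equation is NOT dimensionally consistent.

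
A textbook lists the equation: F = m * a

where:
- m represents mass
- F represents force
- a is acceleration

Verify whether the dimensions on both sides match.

Yes

m (mass) has dimensions [M].
F (force) has dimensions [L M T^-2].
a (acceleration) has dimensions [L T^-2].

Left side: [L M T^-2]
Right side: [L M T^-2]

Both sides have the same dimensions, so the equation is dimensionally consistent.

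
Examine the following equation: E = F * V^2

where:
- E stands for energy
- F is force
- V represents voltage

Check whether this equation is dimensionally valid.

No

E (energy) has dimensions [L^2 M T^-2].
F (force) has dimensions [L M T^-2].
V (voltage) has dimensions [I^-1 L^2 M T^-3].

Left side: [L^2 M T^-2]
Right side: [I^-2 L^5 M^3 T^-8]

The two sides have different dimensions, so the equation is NOT dimensionally consistent.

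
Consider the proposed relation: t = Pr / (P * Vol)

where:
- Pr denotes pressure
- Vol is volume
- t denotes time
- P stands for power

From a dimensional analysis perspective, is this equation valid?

No

Pr (pressure) has dimensions [L^-1 M T^-2].
Vol (volume) has dimensions [L^3].
t (time) has dimensions [T].
P (power) has dimensions [L^2 M T^-3].

Left side: [T]
Right side: [L^-6 T]

The two sides have different dimensions, so the equation is NOT dimensionally consistent.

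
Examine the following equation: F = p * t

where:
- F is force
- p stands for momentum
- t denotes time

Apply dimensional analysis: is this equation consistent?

No

F (force) has dimensions [L M T^-2].
p (momentum) has dimensions [L M T^-1].
t (time) has dimensions [T].

Left side: [L M T^-2]
Right side: [L M]

The two sides have different dimensions, so the equation is NOT dimensionally consistent.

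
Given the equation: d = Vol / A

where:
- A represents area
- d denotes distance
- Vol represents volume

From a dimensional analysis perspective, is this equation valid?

Yes

A (area) has dimensions [L^2].
d (distance) has dimensions [L].
Vol (volume) has dimensions [L^3].

Left side: [L]
Right side: [L]

Both sides have the same dimensions, so the equation is dimensionally consistent.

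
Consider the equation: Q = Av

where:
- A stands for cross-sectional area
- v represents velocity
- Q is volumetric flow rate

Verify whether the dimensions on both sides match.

Yes

A (cross-sectional area) has dimensions [L^2].
v (velocity) has dimensions [L T^-1].
Q (volumetric flow rate) has dimensions [L^3 T^-1].

Left side: [L^3 T^-1]
Right side: [L^3 T^-1]

Both sides have the same dimensions, so the equation is dimensionally consistent.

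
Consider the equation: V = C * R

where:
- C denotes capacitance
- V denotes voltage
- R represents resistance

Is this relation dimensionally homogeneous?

No

C (capacitance) has dimensions [I^2 L^-2 M^-1 T^4].
V (voltage) has dimensions [I^-1 L^2 M T^-3].
R (resistance) has dimensions [I^-2 L^2 M T^-3].

Left side: [I^-1 L^2 M T^-3]
Right side: [T]

The two sides have different dimensions, so the equation is NOT dimensionally consistent.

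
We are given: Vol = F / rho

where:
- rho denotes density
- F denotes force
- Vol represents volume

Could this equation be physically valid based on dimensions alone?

No

rho (density) has dimensions [L^-3 M].
F (force) has dimensions [L M T^-2].
Vol (volume) has dimensions [L^3].

Left side: [L^3]
Right side: [L^4 T^-2]

The two sides have different dimensions, so the equation is NOT dimensionally consistent.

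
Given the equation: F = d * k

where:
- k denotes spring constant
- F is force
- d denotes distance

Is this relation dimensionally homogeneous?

Yes

k (spring constant) has dimensions [M T^-2].
F (force) has dimensions [L M T^-2].
d (distance) has dimensions [L].

Left side: [L M T^-2]
Right side: [L M T^-2]

Both sides have the same dimensions, so the equation is dimensionally consistent.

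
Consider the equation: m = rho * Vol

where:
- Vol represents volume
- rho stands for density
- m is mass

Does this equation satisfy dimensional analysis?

Yes

Vol (volume) has dimensions [L^3].
rho (density) has dimensions [L^-3 M].
m (mass) has dimensions [M].

Left side: [M]
Right side: [M]

Both sides have the same dimensions, so the equation is dimensionally consistent.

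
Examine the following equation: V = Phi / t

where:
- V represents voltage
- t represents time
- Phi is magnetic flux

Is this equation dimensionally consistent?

Yes

V (voltage) has dimensions [I^-1 L^2 M T^-3].
t (time) has dimensions [T].
Phi (magnetic flux) has dimensions [I^-1 L^2 M T^-2].

Left side: [I^-1 L^2 M T^-3]
Right side: [I^-1 L^2 M T^-3]

Both sides have the same dimensions, so the equation is dimensionally consistent.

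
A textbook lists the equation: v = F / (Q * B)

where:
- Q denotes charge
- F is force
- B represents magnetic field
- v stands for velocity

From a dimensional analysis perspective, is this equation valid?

Yes

Q (charge) has dimensions [I T].
F (force) has dimensions [L M T^-2].
B (magnetic field) has dimensions [I^-1 M T^-2].
v (velocity) has dimensions [L T^-1].

Left side: [L T^-1]
Right side: [L T^-1]

Both sides have the same dimensions, so the equation is dimensionally consistent.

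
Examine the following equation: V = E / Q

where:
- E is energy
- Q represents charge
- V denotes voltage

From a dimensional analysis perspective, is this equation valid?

Yes

E (energy) has dimensions [L^2 M T^-2].
Q (charge) has dimensions [I T].
V (voltage) has dimensions [I^-1 L^2 M T^-3].

Left side: [I^-1 L^2 M T^-3]
Right side: [I^-1 L^2 M T^-3]

Both sides have the same dimensions, so the equation is dimensionally consistent.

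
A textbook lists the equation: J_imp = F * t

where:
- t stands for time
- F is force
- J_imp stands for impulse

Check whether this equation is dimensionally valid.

Yes

t (time) has dimensions [T].
F (force) has dimensions [L M T^-2].
J_imp (impulse) has dimensions [L M T^-1].

Left side: [L M T^-1]
Right side: [L M T^-1]

Both sides have the same dimensions, so the equation is dimensionally consistent.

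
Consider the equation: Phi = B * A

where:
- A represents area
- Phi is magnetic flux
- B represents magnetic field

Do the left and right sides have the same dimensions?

Yes

A (area) has dimensions [L^2].
Phi (magnetic flux) has dimensions [I^-1 L^2 M T^-2].
B (magnetic field) has dimensions [I^-1 M T^-2].

Left side: [I^-1 L^2 M T^-2]
Right side: [I^-1 L^2 M T^-2]

Both sides have the same dimensions, so the equation is dimensionally consistent.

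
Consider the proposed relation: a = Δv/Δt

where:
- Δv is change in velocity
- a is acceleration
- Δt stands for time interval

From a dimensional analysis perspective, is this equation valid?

Yes

Δv (change in velocity) has dimensions [L T^-1].
a (acceleration) has dimensions [L T^-2].
Δt (time interval) has dimensions [T].

Left side: [L T^-2]
Right side: [L T^-2]

Both sides have the same dimensions, so the equation is dimensionally consistent.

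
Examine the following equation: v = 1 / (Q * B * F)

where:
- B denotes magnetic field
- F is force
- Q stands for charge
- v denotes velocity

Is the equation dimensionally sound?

No

B (magnetic field) has dimensions [I^-1 M T^-2].
F (force) has dimensions [L M T^-2].
Q (charge) has dimensions [I T].
v (velocity) has dimensions [L T^-1].

Left side: [L T^-1]
Right side: [L^-1 M^-2 T^3]

The two sides have different dimensions, so the equation is NOT dimensionally consistent.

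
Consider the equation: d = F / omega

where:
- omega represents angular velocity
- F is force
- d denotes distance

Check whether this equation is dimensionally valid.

No

omega (angular velocity) has dimensions [T^-1].
F (force) has dimensions [L M T^-2].
d (distance) has dimensions [L].

Left side: [L]
Right side: [L M T^-1]

The two sides have different dimensions, so the equation is NOT dimensionally consistent.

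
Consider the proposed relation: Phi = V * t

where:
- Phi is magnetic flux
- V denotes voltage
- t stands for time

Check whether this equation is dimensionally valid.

Yes

Phi (magnetic flux) has dimensions [I^-1 L^2 M T^-2].
V (voltage) has dimensions [I^-1 L^2 M T^-3].
t (time) has dimensions [T].

Left side: [I^-1 L^2 M T^-2]
Right side: [I^-1 L^2 M T^-2]

Both sides have the same dimensions, so the equation is dimensionally consistent.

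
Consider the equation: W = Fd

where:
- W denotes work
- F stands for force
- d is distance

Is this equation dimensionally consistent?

Yes

W (work) has dimensions [L^2 M T^-2].
F (force) has dimensions [L M T^-2].
d (distance) has dimensions [L].

Left side: [L^2 M T^-2]
Right side: [L^2 M T^-2]

Both sides have the same dimensions, so the equation is dimensionally consistent.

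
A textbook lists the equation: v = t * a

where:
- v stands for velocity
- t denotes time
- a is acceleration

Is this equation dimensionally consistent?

Yes

v (velocity) has dimensions [L T^-1].
t (time) has dimensions [T].
a (acceleration) has dimensions [L T^-2].

Left side: [L T^-1]
Right side: [L T^-1]

Both sides have the same dimensions, so the equation is dimensionally consistent.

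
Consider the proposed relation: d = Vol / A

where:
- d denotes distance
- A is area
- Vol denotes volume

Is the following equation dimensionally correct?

Yes

d (distance) has dimensions [L].
A (area) has dimensions [L^2].
Vol (volume) has dimensions [L^3].

Left side: [L]
Right side: [L]

Both sides have the same dimensions, so the equation is dimensionally consistent.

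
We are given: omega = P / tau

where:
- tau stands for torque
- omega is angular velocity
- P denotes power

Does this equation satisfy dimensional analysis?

Yes

tau (torque) has dimensions [L^2 M T^-2].
omega (angular velocity) has dimensions [T^-1].
P (power) has dimensions [L^2 M T^-3].

Left side: [T^-1]
Right side: [T^-1]

Both sides have the same dimensions, so the equation is dimensionally consistent.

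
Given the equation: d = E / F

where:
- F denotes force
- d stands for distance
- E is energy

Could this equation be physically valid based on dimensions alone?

Yes

F (force) has dimensions [L M T^-2].
d (distance) has dimensions [L].
E (energy) has dimensions [L^2 M T^-2].

Left side: [L]
Right side: [L]

Both sides have the same dimensions, so the equation is dimensionally consistent.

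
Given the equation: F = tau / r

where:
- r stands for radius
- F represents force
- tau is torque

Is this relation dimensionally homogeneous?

Yes

r (radius) has dimensions [L].
F (force) has dimensions [L M T^-2].
tau (torque) has dimensions [L^2 M T^-2].

Left side: [L M T^-2]
Right side: [L M T^-2]

Both sides have the same dimensions, so the equation is dimensionally consistent.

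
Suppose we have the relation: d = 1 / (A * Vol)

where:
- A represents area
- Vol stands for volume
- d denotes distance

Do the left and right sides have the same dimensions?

No

A (area) has dimensions [L^2].
Vol (volume) has dimensions [L^3].
d (distance) has dimensions [L].

Left side: [L]
Right side: [L^-5]

The two sides have different dimensions, so the equation is NOT dimensionally consistent.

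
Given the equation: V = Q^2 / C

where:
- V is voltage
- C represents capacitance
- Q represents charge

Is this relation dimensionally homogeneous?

No

V (voltage) has dimensions [I^-1 L^2 M T^-3].
C (capacitance) has dimensions [I^2 L^-2 M^-1 T^4].
Q (charge) has dimensions [I T].

Left side: [I^-1 L^2 M T^-3]
Right side: [L^2 M T^-2]

The two sides have different dimensions, so the equation is NOT dimensionally consistent.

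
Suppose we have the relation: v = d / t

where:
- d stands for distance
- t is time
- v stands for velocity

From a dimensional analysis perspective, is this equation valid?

Yes

d (distance) has dimensions [L].
t (time) has dimensions [T].
v (velocity) has dimensions [L T^-1].

Left side: [L T^-1]
Right side: [L T^-1]

Both sides have the same dimensions, so the equation is dimensionally consistent.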